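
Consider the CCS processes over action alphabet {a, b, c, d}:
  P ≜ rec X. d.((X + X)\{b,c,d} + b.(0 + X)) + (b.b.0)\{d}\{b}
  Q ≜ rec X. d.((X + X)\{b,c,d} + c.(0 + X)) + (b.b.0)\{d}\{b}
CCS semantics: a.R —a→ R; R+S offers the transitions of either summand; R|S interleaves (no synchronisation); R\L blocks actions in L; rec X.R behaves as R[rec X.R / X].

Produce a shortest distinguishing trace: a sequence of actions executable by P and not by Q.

db

P's transition system — 3 states:
  u0 = rec X. d.((X + X)\{b,c,d} + b.(0 + X)) + (b.b.0)\{d}\{b} ⊢ -d-> u1
  u1 = ((rec X. d.((X + X)\{b,c,d} + b.(0 + X)) + (b.b.0)\{d}\{b}) + (rec X. d.((X + X)\{b,c,d} + b.(0 + X)) + (b.b.0)\{d}\{b}))\{b,c,d} + b.(0 + (rec X. d.((X + X)\{b,c,d} + b.(0 + X)) + (b.b.0)\{d}\{b})) ⊢ -b-> u2
  u2 = 0 + (rec X. d.((X + X)\{b,c,d} + b.(0 + X)) + (b.b.0)\{d}\{b}) ⊢ -d-> u1
Q's transition system — 3 states:
  v0 = rec X. d.((X + X)\{b,c,d} + c.(0 + X)) + (b.b.0)\{d}\{b} ⊢ -d-> v1
  v1 = ((rec X. d.((X + X)\{b,c,d} + c.(0 + X)) + (b.b.0)\{d}\{b}) + (rec X. d.((X + X)\{b,c,d} + c.(0 + X)) + (b.b.0)\{d}\{b}))\{b,c,d} + c.(0 + (rec X. d.((X + X)\{b,c,d} + c.(0 + X)) + (b.b.0)\{d}\{b})) ⊢ -c-> v2
  v2 = 0 + (rec X. d.((X + X)\{b,c,d} + c.(0 + X)) + (b.b.0)\{d}\{b}) ⊢ -d-> v1
Run σ = ⟨db⟩ on P: start {u0}
  [1] d ⇒ {u1}
  [2] b ⇒ {u2}
  ✓ P
Run σ = ⟨db⟩ on Q: start {v0}
  [1] d ⇒ {v1}
  [2] b ⇒ ∅ (Q stuck)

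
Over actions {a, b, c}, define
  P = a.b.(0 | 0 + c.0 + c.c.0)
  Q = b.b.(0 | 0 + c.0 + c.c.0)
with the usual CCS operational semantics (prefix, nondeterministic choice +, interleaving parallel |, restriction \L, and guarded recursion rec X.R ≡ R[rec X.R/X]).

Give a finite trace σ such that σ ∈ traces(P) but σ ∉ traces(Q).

LTS(P): 5 reachable states
  s0 = a.b.(0 | 0 + c.0 + c.c.0) ⊢ --a--▸ s1
  s1 = b.(0 | 0 + c.0 + c.c.0) ⊢ --b--▸ s2
  s2 = 0 | 0 + c.0 + c.c.0 ⊢ --c--▸ s3, --c--▸ s4
  s3 = 0 ⊢ ·
  s4 = c.0 ⊢ --c--▸ s3
LTS(Q): 5 reachable states
  t0 = b.b.(0 | 0 + c.0 + c.c.0) ⊢ --b--▸ t1
  t1 = b.(0 | 0 + c.0 + c.c.0) ⊢ --b--▸ t2
  t2 = 0 | 0 + c.0 + c.c.0 ⊢ --c--▸ t3, --c--▸ t4
  t3 = 0 ⊢ ·
  t4 = c.0 ⊢ --c--▸ t3
Trace ⟨a⟩ through P, begin at {s0}:
  [1] a ⇒ {s1}
  P completes σ.
Trace ⟨a⟩ through Q, begin at {t0}:
  [1] a ⇒ ∅ (Q stuck)

a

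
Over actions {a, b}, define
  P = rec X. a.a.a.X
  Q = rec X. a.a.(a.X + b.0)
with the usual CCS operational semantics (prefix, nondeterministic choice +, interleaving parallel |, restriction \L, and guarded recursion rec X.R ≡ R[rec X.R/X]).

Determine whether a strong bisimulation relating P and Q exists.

NO

Reachable graph of P (3 states):
  s0 = rec X. a.a.a.X has moves —a→ s1
  s1 = a.a.(rec X. a.a.a.X) has moves —a→ s2
  s2 = a.(rec X. a.a.a.X) has moves —a→ s0
Reachable graph of Q (4 states):
  t0 = rec X. a.a.(a.X + b.0) has moves —a→ t1
  t1 = a.(a.(rec X. a.a.(a.X + b.0)) + b.0) has moves —a→ t2
  t2 = a.(rec X. a.a.(a.X + b.0)) + b.0 has moves —a→ t0, —b→ t3
  t3 = 0 has moves stopped
Coarsest stable partition (strong bisimilarity classes):
  B0 = {s0, s1, s2}
  B1 = {t0}
  B2 = {t1}
  B3 = {t2}
  B4 = {t3}
s0 ∈ B0, t0 ∈ B1 → different blocks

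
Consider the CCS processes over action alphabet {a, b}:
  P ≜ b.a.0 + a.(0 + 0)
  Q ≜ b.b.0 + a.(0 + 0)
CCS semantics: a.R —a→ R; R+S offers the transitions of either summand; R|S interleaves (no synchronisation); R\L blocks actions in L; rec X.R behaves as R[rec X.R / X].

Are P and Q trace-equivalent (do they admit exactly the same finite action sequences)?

P's transition system — 4 states:
  p0 = b.a.0 + a.(0 + 0) :: ··a··> p1, ··b··> p2
  p1 = 0 + 0 :: ·
  p2 = a.0 :: ··a··> p3
  p3 = 0 :: ·
Q's transition system — 4 states:
  q0 = b.b.0 + a.(0 + 0) :: ··a··> q1, ··b··> q2
  q1 = 0 + 0 :: ·
  q2 = b.0 :: ··b··> q3
  q3 = 0 :: ·
Executing ba from P (initial set {p0}):
  step 1 (b): {p2}
  step 2 (a): {p3}
  — P admits the full trace.
Executing ba from Q (initial set {q0}):
  step 1 (b): {q2}
  step 2 (a): no successor for Q

traces(P) ≠ traces(Q) — witness ⟨ba⟩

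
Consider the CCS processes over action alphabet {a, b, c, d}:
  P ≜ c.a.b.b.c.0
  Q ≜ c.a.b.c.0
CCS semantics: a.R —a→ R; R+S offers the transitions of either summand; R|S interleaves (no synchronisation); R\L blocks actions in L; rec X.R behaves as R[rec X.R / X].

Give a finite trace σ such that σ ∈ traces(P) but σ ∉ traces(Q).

P's transition system — 6 states:
  m0 = c.a.b.b.c.0 ⊢ -c-> m1
  m1 = a.b.b.c.0 ⊢ -a-> m2
  m2 = b.b.c.0 ⊢ -b-> m3
  m3 = b.c.0 ⊢ -b-> m4
  m4 = c.0 ⊢ -c-> m5
  m5 = 0 ⊢ ∅
Q's transition system — 5 states:
  n0 = c.a.b.c.0 ⊢ -c-> n1
  n1 = a.b.c.0 ⊢ -a-> n2
  n2 = b.c.0 ⊢ -b-> n3
  n3 = c.0 ⊢ -c-> n4
  n4 = 0 ⊢ ∅
Trace ⟨cabb⟩ through P, begin at {m0}:
  after c @ step 1: {m1}
  after a @ step 2: {m2}
  after b @ step 3: {m3}
  after b @ step 4: {m4}
  ✓ P
Trace ⟨cabb⟩ through Q, begin at {n0}:
  after c @ step 1: {n1}
  after a @ step 2: {n2}
  after b @ step 3: {n3}
  after b @ step 4: ∅ (Q stuck)

cabb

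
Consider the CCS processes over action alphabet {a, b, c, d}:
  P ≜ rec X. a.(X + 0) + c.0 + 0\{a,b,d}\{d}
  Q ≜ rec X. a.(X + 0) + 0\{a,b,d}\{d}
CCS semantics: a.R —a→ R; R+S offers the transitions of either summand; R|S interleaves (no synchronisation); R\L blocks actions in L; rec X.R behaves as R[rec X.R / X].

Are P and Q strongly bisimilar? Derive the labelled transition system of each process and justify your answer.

NO

Reachable graph of P (3 states):
  m0 = rec X. a.(X + 0) + c.0 + 0\{a,b,d}\{d} | ··a··> m1, ··c··> m2
  m1 = (rec X. a.(X + 0) + c.0 + 0\{a,b,d}\{d}) + 0 | ··a··> m1, ··c··> m2
  m2 = 0 | deadlocked
Reachable graph of Q (2 states):
  n0 = rec X. a.(X + 0) + 0\{a,b,d}\{d} | ··a··> n1
  n1 = (rec X. a.(X + 0) + 0\{a,b,d}\{d}) + 0 | ··a··> n1
Bisimilarity quotient blocks:
  B0 = {m0, m1}
  B1 = {m2}
  B2 = {n0, n1}
m0 ∈ B0, n0 ∈ B2 → different blocks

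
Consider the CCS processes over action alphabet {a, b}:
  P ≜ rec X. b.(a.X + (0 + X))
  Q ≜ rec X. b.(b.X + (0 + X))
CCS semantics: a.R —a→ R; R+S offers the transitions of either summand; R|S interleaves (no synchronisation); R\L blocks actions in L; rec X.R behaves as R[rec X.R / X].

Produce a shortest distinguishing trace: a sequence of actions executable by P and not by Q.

ba

LTS(P): 2 reachable states
  p0 = rec X. b.(a.X + (0 + X)) has moves —b→ p1
  p1 = a.(rec X. b.(a.X + (0 + X))) + (0 + (rec X. b.(a.X + (0 + X)))) has moves —a→ p0, —b→ p1
LTS(Q): 2 reachable states
  q0 = rec X. b.(b.X + (0 + X)) has moves —b→ q1
  q1 = b.(rec X. b.(b.X + (0 + X))) + (0 + (rec X. b.(b.X + (0 + X)))) has moves —b→ q0, —b→ q1
Executing ba from P (initial set {p0}):
  step 1 (b): {p1}
  step 2 (a): {p0}
  — P admits the full trace.
Executing ba from Q (initial set {q0}):
  step 1 (b): {q1}
  step 2 (a): no successor for Q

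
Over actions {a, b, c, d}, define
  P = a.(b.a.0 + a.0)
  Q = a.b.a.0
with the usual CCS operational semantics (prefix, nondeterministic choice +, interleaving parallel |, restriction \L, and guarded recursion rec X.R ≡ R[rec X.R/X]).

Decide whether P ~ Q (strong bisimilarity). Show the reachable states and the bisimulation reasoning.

not bisimilar

LTS(P): 4 reachable states
  u0 = a.(b.a.0 + a.0) → -a-> u1
  u1 = b.a.0 + a.0 → -a-> u2, -b-> u3
  u2 = 0 → stopped
  u3 = a.0 → -a-> u2
LTS(Q): 4 reachable states
  v0 = a.b.a.0 → -a-> v1
  v1 = b.a.0 → -b-> v2
  v2 = a.0 → -a-> v3
  v3 = 0 → stopped
Bisimilarity quotient blocks:
  B0 = {u0}
  B1 = {u1}
  B2 = {u2, v3}
  B3 = {u3, v2}
  B4 = {v0}
  B5 = {v1}
u0 ∈ B0, v0 ∈ B4 → different blocks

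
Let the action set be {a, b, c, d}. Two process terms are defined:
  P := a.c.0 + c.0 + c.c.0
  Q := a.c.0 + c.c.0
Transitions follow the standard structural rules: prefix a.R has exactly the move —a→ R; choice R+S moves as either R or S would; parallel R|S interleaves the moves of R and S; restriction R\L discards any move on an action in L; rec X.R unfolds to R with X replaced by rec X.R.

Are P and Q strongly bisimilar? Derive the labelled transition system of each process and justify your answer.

P ≁ Q

LTS(P): 3 reachable states
  s0 = a.c.0 + c.0 + c.c.0 | ··a··> s1, ··c··> s1, ··c··> s2
  s1 = c.0 | ··c··> s2
  s2 = 0 | (no moves)
LTS(Q): 3 reachable states
  t0 = a.c.0 + c.c.0 | ··a··> t1, ··c··> t1
  t1 = c.0 | ··c··> t2
  t2 = 0 | (no moves)
Coarsest stable partition (strong bisimilarity classes):
  B0 = {s0}
  B1 = {s1, t1}
  B2 = {s2, t2}
  B3 = {t0}
s0 ∈ B0, t0 ∈ B3 → different blocks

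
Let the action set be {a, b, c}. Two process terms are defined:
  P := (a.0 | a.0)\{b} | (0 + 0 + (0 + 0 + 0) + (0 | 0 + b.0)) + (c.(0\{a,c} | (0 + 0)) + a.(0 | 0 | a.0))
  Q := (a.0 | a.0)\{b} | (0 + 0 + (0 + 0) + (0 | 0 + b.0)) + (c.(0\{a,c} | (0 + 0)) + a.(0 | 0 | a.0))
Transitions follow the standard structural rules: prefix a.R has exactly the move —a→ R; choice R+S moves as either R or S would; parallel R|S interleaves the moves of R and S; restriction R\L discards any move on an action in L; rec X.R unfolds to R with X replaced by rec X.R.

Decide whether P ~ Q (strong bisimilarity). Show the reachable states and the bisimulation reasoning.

P ~ Q

Reachable graph of P (11 states):
  m0 = (a.0 | a.0)\{b} | (0 + 0 + (0 + 0 + 0) + (0 | 0 + b.0)) + (c.(0\{a,c} | (0 + 0)) + a.(0 | 0 | a.0)) | =a=> m1, =a=> m2, =a=> m3, =b=> m4, =c=> m5
  m1 = (0 | a.0)\{b} | (0 + 0 + (0 + 0 + 0) + (0 | 0 + b.0)) | =a=> m6, =b=> m7
  m2 = (a.0 | 0)\{b} | (0 + 0 + (0 + 0 + 0) + (0 | 0 + b.0)) | =a=> m6, =b=> m8
  m3 = 0 | 0 | a.0 | =a=> m9
  m4 = (a.0 | a.0)\{b} | 0 | =a=> m7, =a=> m8
  m5 = 0\{a,c} | (0 + 0) | (no moves)
  m6 = (0 | 0)\{b} | (0 + 0 + (0 + 0 + 0) + (0 | 0 + b.0)) | =b=> m10
  m7 = (0 | a.0)\{b} | 0 | =a=> m10
  m8 = (a.0 | 0)\{b} | 0 | =a=> m10
  m9 = 0 | 0 | 0 | (no moves)
  m10 = (0 | 0)\{b} | 0 | (no moves)
Reachable graph of Q (11 states):
  n0 = (a.0 | a.0)\{b} | (0 + 0 + (0 + 0) + (0 | 0 + b.0)) + (c.(0\{a,c} | (0 + 0)) + a.(0 | 0 | a.0)) | =a=> n1, =a=> n2, =a=> n3, =b=> n4, =c=> n5
  n1 = (0 | a.0)\{b} | (0 + 0 + (0 + 0) + (0 | 0 + b.0)) | =a=> n6, =b=> n7
  n2 = (a.0 | 0)\{b} | (0 + 0 + (0 + 0) + (0 | 0 + b.0)) | =a=> n6, =b=> n8
  n3 = 0 | 0 | a.0 | =a=> n9
  n4 = (a.0 | a.0)\{b} | 0 | =a=> n7, =a=> n8
  n5 = 0\{a,c} | (0 + 0) | (no moves)
  n6 = (0 | 0)\{b} | (0 + 0 + (0 + 0) + (0 | 0 + b.0)) | =b=> n10
  n7 = (0 | a.0)\{b} | 0 | =a=> n10
  n8 = (a.0 | 0)\{b} | 0 | =a=> n10
  n9 = 0 | 0 | 0 | (no moves)
  n10 = (0 | 0)\{b} | 0 | (no moves)
Partition-refinement fixed point:
  B0 = {m0, n0}
  B1 = {m1, m2, n1, n2}
  B2 = {m6, n6}
  B3 = {m10, m5, m9, n10, n5, n9}
  B4 = {m3, m7, m8, n3, n7, n8}
  B5 = {m4, n4}
m0 ∈ B0, n0 ∈ B0 → same block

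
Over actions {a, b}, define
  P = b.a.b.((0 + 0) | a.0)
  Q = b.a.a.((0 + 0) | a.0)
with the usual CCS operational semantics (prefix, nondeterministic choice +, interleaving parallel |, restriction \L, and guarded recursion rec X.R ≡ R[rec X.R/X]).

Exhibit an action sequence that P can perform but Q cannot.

Reachable graph of P (5 states):
  m0 = b.a.b.((0 + 0) | a.0) → ··b··> m1
  m1 = a.b.((0 + 0) | a.0) → ··a··> m2
  m2 = b.((0 + 0) | a.0) → ··b··> m3
  m3 = (0 + 0) | a.0 → ··a··> m4
  m4 = (0 + 0) | 0 → ·
Reachable graph of Q (5 states):
  n0 = b.a.a.((0 + 0) | a.0) → ··b··> n1
  n1 = a.a.((0 + 0) | a.0) → ··a··> n2
  n2 = a.((0 + 0) | a.0) → ··a··> n3
  n3 = (0 + 0) | a.0 → ··a··> n4
  n4 = (0 + 0) | 0 → ·
Trace ⟨bab⟩ through P, begin at {m0}:
  [1] b ⇒ {m1}
  [2] a ⇒ {m2}
  [3] b ⇒ {m3}
  P completes σ.
Trace ⟨bab⟩ through Q, begin at {n0}:
  [1] b ⇒ {n1}
  [2] a ⇒ {n2}
  [3] b ⇒ no successor for Q

bab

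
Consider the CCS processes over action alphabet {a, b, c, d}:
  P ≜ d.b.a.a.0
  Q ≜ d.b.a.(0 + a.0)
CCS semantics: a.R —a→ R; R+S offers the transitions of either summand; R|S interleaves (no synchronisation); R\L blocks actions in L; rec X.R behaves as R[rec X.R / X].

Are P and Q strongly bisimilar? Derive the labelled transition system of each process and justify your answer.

YES

LTS(P): 5 reachable states
  s0 = d.b.a.a.0 | —d→ s1
  s1 = b.a.a.0 | —b→ s2
  s2 = a.a.0 | —a→ s3
  s3 = a.0 | —a→ s4
  s4 = 0 | (no moves)
LTS(Q): 5 reachable states
  t0 = d.b.a.(0 + a.0) | —d→ t1
  t1 = b.a.(0 + a.0) | —b→ t2
  t2 = a.(0 + a.0) | —a→ t3
  t3 = 0 + a.0 | —a→ t4
  t4 = 0 | (no moves)
Partition-refinement fixed point:
  B0 = {s0, t0}
  B1 = {s1, t1}
  B2 = {s2, t2}
  B3 = {s3, t3}
  B4 = {s4, t4}
s0 ∈ B0, t0 ∈ B0 → same block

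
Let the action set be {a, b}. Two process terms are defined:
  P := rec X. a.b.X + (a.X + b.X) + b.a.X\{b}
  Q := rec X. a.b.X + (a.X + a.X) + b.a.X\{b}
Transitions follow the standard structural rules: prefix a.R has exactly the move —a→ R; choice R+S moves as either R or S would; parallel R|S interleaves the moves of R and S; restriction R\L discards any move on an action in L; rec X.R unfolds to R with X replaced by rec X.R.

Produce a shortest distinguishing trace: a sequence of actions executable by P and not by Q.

Reachable graph of P (5 states):
  s0 = rec X. a.b.X + (a.X + b.X) + b.a.X\{b} → --a--▸ s0, --a--▸ s1, --b--▸ s0, --b--▸ s2
  s1 = b.(rec X. a.b.X + (a.X + b.X) + b.a.X\{b}) → --b--▸ s0
  s2 = a.(rec X. a.b.X + (a.X + b.X) + b.a.X\{b})\{b} → --a--▸ s3
  s3 = (rec X. a.b.X + (a.X + b.X) + b.a.X\{b})\{b} → --a--▸ s3, --a--▸ s4
  s4 = (b.(rec X. a.b.X + (a.X + b.X) + b.a.X\{b}))\{b} → deadlocked
Reachable graph of Q (5 states):
  t0 = rec X. a.b.X + (a.X + a.X) + b.a.X\{b} → --a--▸ t0, --a--▸ t1, --b--▸ t2
  t1 = b.(rec X. a.b.X + (a.X + a.X) + b.a.X\{b}) → --b--▸ t0
  t2 = a.(rec X. a.b.X + (a.X + a.X) + b.a.X\{b})\{b} → --a--▸ t3
  t3 = (rec X. a.b.X + (a.X + a.X) + b.a.X\{b})\{b} → --a--▸ t3, --a--▸ t4
  t4 = (b.(rec X. a.b.X + (a.X + a.X) + b.a.X\{b}))\{b} → deadlocked
Executing bb from P (initial set {s0}):
  [1] b ⇒ {s0, s2}
  [2] b ⇒ {s0, s2}
  — P admits the full trace.
Executing bb from Q (initial set {t0}):
  [1] b ⇒ {t2}
  [2] b ⇒ no successor for Q

bb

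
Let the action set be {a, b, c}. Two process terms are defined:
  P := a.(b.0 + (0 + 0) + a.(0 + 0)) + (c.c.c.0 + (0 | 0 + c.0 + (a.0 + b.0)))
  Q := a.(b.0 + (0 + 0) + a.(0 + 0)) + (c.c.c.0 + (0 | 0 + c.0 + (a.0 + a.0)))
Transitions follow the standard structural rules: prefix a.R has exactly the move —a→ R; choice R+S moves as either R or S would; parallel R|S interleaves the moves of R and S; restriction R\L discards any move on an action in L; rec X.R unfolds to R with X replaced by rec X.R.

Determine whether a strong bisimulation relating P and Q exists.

P ≁ Q

LTS(P): 6 reachable states
  u0 = a.(b.0 + (0 + 0) + a.(0 + 0)) + (c.c.c.0 + (0 | 0 + c.0 + (a.0 + b.0))) → —a→ u1, —a→ u2, —b→ u1, —c→ u1, —c→ u3
  u1 = 0 → ·
  u2 = b.0 + (0 + 0) + a.(0 + 0) → —a→ u4, —b→ u1
  u3 = c.c.0 → —c→ u5
  u4 = 0 + 0 → ·
  u5 = c.0 → —c→ u1
LTS(Q): 6 reachable states
  v0 = a.(b.0 + (0 + 0) + a.(0 + 0)) + (c.c.c.0 + (0 | 0 + c.0 + (a.0 + a.0))) → —a→ v1, —a→ v2, —c→ v1, —c→ v3
  v1 = 0 → ·
  v2 = b.0 + (0 + 0) + a.(0 + 0) → —a→ v4, —b→ v1
  v3 = c.c.0 → —c→ v5
  v4 = 0 + 0 → ·
  v5 = c.0 → —c→ v1
Bisimilarity quotient blocks:
  B0 = {u0}
  B1 = {u2, v2}
  B2 = {u1, u4, v1, v4}
  B3 = {u3, v3}
  B4 = {u5, v5}
  B5 = {v0}
u0 ∈ B0, v0 ∈ B5 → different blocks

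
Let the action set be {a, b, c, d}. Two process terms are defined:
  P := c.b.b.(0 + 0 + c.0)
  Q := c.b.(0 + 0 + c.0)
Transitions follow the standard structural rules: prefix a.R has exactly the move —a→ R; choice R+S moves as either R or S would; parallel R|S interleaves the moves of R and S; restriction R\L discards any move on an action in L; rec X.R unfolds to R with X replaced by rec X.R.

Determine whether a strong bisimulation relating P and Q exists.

P ≁ Q

LTS(P): 5 reachable states
  u0 = c.b.b.(0 + 0 + c.0) :: ··c··> u1
  u1 = b.b.(0 + 0 + c.0) :: ··b··> u2
  u2 = b.(0 + 0 + c.0) :: ··b··> u3
  u3 = 0 + 0 + c.0 :: ··c··> u4
  u4 = 0 :: stopped
LTS(Q): 4 reachable states
  v0 = c.b.(0 + 0 + c.0) :: ··c··> v1
  v1 = b.(0 + 0 + c.0) :: ··b··> v2
  v2 = 0 + 0 + c.0 :: ··c··> v3
  v3 = 0 :: stopped
Bisimilarity quotient blocks:
  B0 = {u0}
  B1 = {u1}
  B2 = {u2, v1}
  B3 = {u3, v2}
  B4 = {u4, v3}
  B5 = {v0}
u0 ∈ B0, v0 ∈ B5 → different blocks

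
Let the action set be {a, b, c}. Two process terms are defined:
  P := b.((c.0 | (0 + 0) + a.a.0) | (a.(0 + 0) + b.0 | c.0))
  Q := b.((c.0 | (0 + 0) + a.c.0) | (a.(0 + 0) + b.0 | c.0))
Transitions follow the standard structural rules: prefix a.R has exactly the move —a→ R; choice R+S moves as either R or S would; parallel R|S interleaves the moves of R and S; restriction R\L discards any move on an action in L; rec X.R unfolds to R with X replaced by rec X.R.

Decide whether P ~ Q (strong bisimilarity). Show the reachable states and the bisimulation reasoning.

LTS(P): 21 reachable states
  p0 = b.((c.0 | (0 + 0) + a.a.0) | (a.(0 + 0) + b.0 | c.0)) ⊢ =b=> p1
  p1 = (c.0 | (0 + 0) + a.a.0) | (a.(0 + 0) + b.0 | c.0) ⊢ =a=> p2, =a=> p3, =b=> p4, =c=> p5, =c=> p6
  p2 = (c.0 | (0 + 0) + a.a.0) | (0 + 0) ⊢ =a=> p7, =c=> p8
  p3 = a.0 | (a.(0 + 0) + b.0 | c.0) ⊢ =a=> p7, =a=> p9, =b=> p10, =c=> p11
  p4 = (c.0 | (0 + 0) + a.a.0) | (0 | c.0) ⊢ =a=> p10, =c=> p12, =c=> p13
  p5 = (c.0 | (0 + 0) + a.a.0) | (b.0 | 0) ⊢ =a=> p11, =b=> p12, =c=> p14
  p6 = 0 | (0 + 0) | (a.(0 + 0) + b.0 | c.0) ⊢ =a=> p8, =b=> p13, =c=> p14
  p7 = a.0 | (0 + 0) ⊢ =a=> p15
  p8 = 0 | (0 + 0) | (0 + 0) ⊢ (no moves)
  p9 = 0 | (a.(0 + 0) + b.0 | c.0) ⊢ =a=> p15, =b=> p16, =c=> p17
  p10 = a.0 | (0 | c.0) ⊢ =a=> p16, =c=> p18
  p11 = a.0 | (b.0 | 0) ⊢ =a=> p17, =b=> p18
  p12 = (c.0 | (0 + 0) + a.a.0) | (0 | 0) ⊢ =a=> p18, =c=> p19
  p13 = 0 | (0 + 0) | (0 | c.0) ⊢ =c=> p19
  p14 = 0 | (0 + 0) | (b.0 | 0) ⊢ =b=> p19
  p15 = 0 | (0 + 0) ⊢ (no moves)
  p16 = 0 | (0 | c.0) ⊢ =c=> p20
  p17 = 0 | (b.0 | 0) ⊢ =b=> p20
  p18 = a.0 | (0 | 0) ⊢ =a=> p20
  p19 = 0 | (0 + 0) | (0 | 0) ⊢ (no moves)
  p20 = 0 | (0 | 0) ⊢ (no moves)
LTS(Q): 21 reachable states
  q0 = b.((c.0 | (0 + 0) + a.c.0) | (a.(0 + 0) + b.0 | c.0)) ⊢ =b=> q1
  q1 = (c.0 | (0 + 0) + a.c.0) | (a.(0 + 0) + b.0 | c.0) ⊢ =a=> q2, =a=> q3, =b=> q4, =c=> q5, =c=> q6
  q2 = (c.0 | (0 + 0) + a.c.0) | (0 + 0) ⊢ =a=> q7, =c=> q8
  q3 = c.0 | (a.(0 + 0) + b.0 | c.0) ⊢ =a=> q7, =b=> q9, =c=> q10, =c=> q11
  q4 = (c.0 | (0 + 0) + a.c.0) | (0 | c.0) ⊢ =a=> q9, =c=> q12, =c=> q13
  q5 = (c.0 | (0 + 0) + a.c.0) | (b.0 | 0) ⊢ =a=> q11, =b=> q12, =c=> q14
  q6 = 0 | (0 + 0) | (a.(0 + 0) + b.0 | c.0) ⊢ =a=> q8, =b=> q13, =c=> q14
  q7 = c.0 | (0 + 0) ⊢ =c=> q15
  q8 = 0 | (0 + 0) | (0 + 0) ⊢ (no moves)
  q9 = c.0 | (0 | c.0) ⊢ =c=> q16, =c=> q17
  q10 = 0 | (a.(0 + 0) + b.0 | c.0) ⊢ =a=> q15, =b=> q16, =c=> q18
  q11 = c.0 | (b.0 | 0) ⊢ =b=> q17, =c=> q18
  q12 = (c.0 | (0 + 0) + a.c.0) | (0 | 0) ⊢ =a=> q17, =c=> q19
  q13 = 0 | (0 + 0) | (0 | c.0) ⊢ =c=> q19
  q14 = 0 | (0 + 0) | (b.0 | 0) ⊢ =b=> q19
  q15 = 0 | (0 + 0) ⊢ (no moves)
  q16 = 0 | (0 | c.0) ⊢ =c=> q20
  q17 = c.0 | (0 | 0) ⊢ =c=> q20
  q18 = 0 | (b.0 | 0) ⊢ =b=> q20
  q19 = 0 | (0 + 0) | (0 | 0) ⊢ (no moves)
  q20 = 0 | (0 | 0) ⊢ (no moves)
Coarsest stable partition (strong bisimilarity classes):
  B0 = {p0}
  B1 = {p1}
  B2 = {p6, p9, q10, q6}
  B3 = {p13, p16, q13, q16, q17, q7}
  B4 = {p15, p19, p20, p8, q15, q19, q20, q8}
  B5 = {p14, p17, q14, q18}
  B6 = {p12, p2}
  B7 = {p18, p7}
  B8 = {p4}
  B9 = {p10}
  B10 = {p5}
  B11 = {p11}
  B12 = {p3}
  B13 = {q0}
  B14 = {q1}
  B15 = {q5}
  B16 = {q11}
  B17 = {q12, q2}
  B18 = {q4}
  B19 = {q9}
  B20 = {q3}
p0 ∈ B0, q0 ∈ B13 → different blocks

P ≁ Q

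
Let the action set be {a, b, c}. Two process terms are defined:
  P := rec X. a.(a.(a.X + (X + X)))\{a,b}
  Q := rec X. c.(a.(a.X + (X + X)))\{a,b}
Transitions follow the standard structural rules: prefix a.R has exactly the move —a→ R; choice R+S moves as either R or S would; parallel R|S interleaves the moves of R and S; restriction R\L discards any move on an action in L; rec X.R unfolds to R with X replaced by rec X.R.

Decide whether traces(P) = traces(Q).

Reachable graph of P (2 states):
  u0 = rec X. a.(a.(a.X + (X + X)))\{a,b} ⊢ --a--▸ u1
  u1 = (a.(a.(rec X. a.(a.(a.X + (X + X)))\{a,b}) + ((rec X. a.(a.(a.X + (X + X)))\{a,b}) + (rec X. a.(a.(a.X + (X + X)))\{a,b}))))\{a,b} ⊢ deadlocked
Reachable graph of Q (2 states):
  v0 = rec X. c.(a.(a.X + (X + X)))\{a,b} ⊢ --c--▸ v1
  v1 = (a.(a.(rec X. c.(a.(a.X + (X + X)))\{a,b}) + ((rec X. c.(a.(a.X + (X + X)))\{a,b}) + (rec X. c.(a.(a.X + (X + X)))\{a,b}))))\{a,b} ⊢ deadlocked
Run σ = ⟨a⟩ on P: start {u0}
  [1] a ⇒ {u1}
  — P admits the full trace.
Run σ = ⟨a⟩ on Q: start {v0}
  [1] a ⇒ ∅  — Q cannot continue

traces(P) ≠ traces(Q) — witness ⟨a⟩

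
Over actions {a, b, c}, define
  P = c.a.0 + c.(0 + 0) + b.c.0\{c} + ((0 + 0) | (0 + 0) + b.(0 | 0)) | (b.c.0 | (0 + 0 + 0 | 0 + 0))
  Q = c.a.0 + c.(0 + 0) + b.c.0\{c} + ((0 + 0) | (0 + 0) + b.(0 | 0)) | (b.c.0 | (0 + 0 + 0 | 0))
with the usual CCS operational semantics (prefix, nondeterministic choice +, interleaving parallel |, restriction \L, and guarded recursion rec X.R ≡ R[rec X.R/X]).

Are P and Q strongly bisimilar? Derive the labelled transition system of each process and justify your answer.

bisimilar

P's transition system — 11 states:
  s0 = c.a.0 + c.(0 + 0) + b.c.0\{c} + ((0 + 0) | (0 + 0) + b.(0 | 0)) | (b.c.0 | (0 + 0 + 0 | 0 + 0)) has moves --b--▸ s1, --b--▸ s2, --b--▸ s3, --c--▸ s4, --c--▸ s5
  s1 = ((0 + 0) | (0 + 0) + b.(0 | 0)) | (c.0 | (0 + 0 + 0 | 0 + 0)) has moves --b--▸ s6, --c--▸ s7
  s2 = 0 | 0 | (b.c.0 | (0 + 0 + 0 | 0 + 0)) has moves --b--▸ s6
  s3 = c.0\{c} has moves --c--▸ s8
  s4 = 0 + 0 has moves ·
  s5 = a.0 has moves --a--▸ s9
  s6 = 0 | 0 | (c.0 | (0 + 0 + 0 | 0 + 0)) has moves --c--▸ s10
  s7 = ((0 + 0) | (0 + 0) + b.(0 | 0)) | (0 | (0 + 0 + 0 | 0 + 0)) has moves --b--▸ s10
  s8 = 0\{c} has moves ·
  s9 = 0 has moves ·
  s10 = 0 | 0 | (0 | (0 + 0 + 0 | 0 + 0)) has moves ·
Q's transition system — 11 states:
  t0 = c.a.0 + c.(0 + 0) + b.c.0\{c} + ((0 + 0) | (0 + 0) + b.(0 | 0)) | (b.c.0 | (0 + 0 + 0 | 0)) has moves --b--▸ t1, --b--▸ t2, --b--▸ t3, --c--▸ t4, --c--▸ t5
  t1 = ((0 + 0) | (0 + 0) + b.(0 | 0)) | (c.0 | (0 + 0 + 0 | 0)) has moves --b--▸ t6, --c--▸ t7
  t2 = 0 | 0 | (b.c.0 | (0 + 0 + 0 | 0)) has moves --b--▸ t6
  t3 = c.0\{c} has moves --c--▸ t8
  t4 = 0 + 0 has moves ·
  t5 = a.0 has moves --a--▸ t9
  t6 = 0 | 0 | (c.0 | (0 + 0 + 0 | 0)) has moves --c--▸ t10
  t7 = ((0 + 0) | (0 + 0) + b.(0 | 0)) | (0 | (0 + 0 + 0 | 0)) has moves --b--▸ t10
  t8 = 0\{c} has moves ·
  t9 = 0 has moves ·
  t10 = 0 | 0 | (0 | (0 + 0 + 0 | 0)) has moves ·
Coarsest stable partition (strong bisimilarity classes):
  B0 = {s0, t0}
  B1 = {s3, s6, t3, t6}
  B2 = {s10, s4, s8, s9, t10, t4, t8, t9}
  B3 = {s1, t1}
  B4 = {s7, t7}
  B5 = {s2, t2}
  B6 = {s5, t5}
s0 ∈ B0, t0 ∈ B0 → same block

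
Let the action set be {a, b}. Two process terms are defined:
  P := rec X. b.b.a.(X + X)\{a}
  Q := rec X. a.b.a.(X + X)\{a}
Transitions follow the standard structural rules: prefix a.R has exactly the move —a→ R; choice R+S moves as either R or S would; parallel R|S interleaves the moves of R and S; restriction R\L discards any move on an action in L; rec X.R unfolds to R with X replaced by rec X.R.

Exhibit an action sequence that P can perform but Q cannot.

b

LTS(P): 6 reachable states
  m0 = rec X. b.b.a.(X + X)\{a} | —b→ m1
  m1 = b.a.((rec X. b.b.a.(X + X)\{a}) + (rec X. b.b.a.(X + X)\{a}))\{a} | —b→ m2
  m2 = a.((rec X. b.b.a.(X + X)\{a}) + (rec X. b.b.a.(X + X)\{a}))\{a} | —a→ m3
  m3 = ((rec X. b.b.a.(X + X)\{a}) + (rec X. b.b.a.(X + X)\{a}))\{a} | —b→ m4
  m4 = (b.a.((rec X. b.b.a.(X + X)\{a}) + (rec X. b.b.a.(X + X)\{a}))\{a})\{a} | —b→ m5
  m5 = (a.((rec X. b.b.a.(X + X)\{a}) + (rec X. b.b.a.(X + X)\{a}))\{a})\{a} | stopped
LTS(Q): 4 reachable states
  n0 = rec X. a.b.a.(X + X)\{a} | —a→ n1
  n1 = b.a.((rec X. a.b.a.(X + X)\{a}) + (rec X. a.b.a.(X + X)\{a}))\{a} | —b→ n2
  n2 = a.((rec X. a.b.a.(X + X)\{a}) + (rec X. a.b.a.(X + X)\{a}))\{a} | —a→ n3
  n3 = ((rec X. a.b.a.(X + X)\{a}) + (rec X. a.b.a.(X + X)\{a}))\{a} | stopped
Run σ = ⟨b⟩ on P: start {m0}
  step 1 (b): {m1}
  — P admits the full trace.
Run σ = ⟨b⟩ on Q: start {n0}
  step 1 (b): ∅ (Q stuck)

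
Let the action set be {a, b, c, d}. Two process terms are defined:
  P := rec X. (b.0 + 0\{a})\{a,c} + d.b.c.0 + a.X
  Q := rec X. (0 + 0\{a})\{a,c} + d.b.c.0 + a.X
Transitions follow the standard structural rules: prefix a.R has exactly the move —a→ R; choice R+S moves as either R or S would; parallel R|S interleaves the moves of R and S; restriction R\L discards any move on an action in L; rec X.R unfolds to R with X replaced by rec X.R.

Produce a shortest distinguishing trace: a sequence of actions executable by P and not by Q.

P's transition system — 5 states:
  m0 = rec X. (b.0 + 0\{a})\{a,c} + d.b.c.0 + a.X | --a--▸ m0, --b--▸ m1, --d--▸ m2
  m1 = 0\{a,c} | stopped
  m2 = b.c.0 | --b--▸ m3
  m3 = c.0 | --c--▸ m4
  m4 = 0 | stopped
Q's transition system — 4 states:
  n0 = rec X. (0 + 0\{a})\{a,c} + d.b.c.0 + a.X | --a--▸ n0, --d--▸ n1
  n1 = b.c.0 | --b--▸ n2
  n2 = c.0 | --c--▸ n3
  n3 = 0 | stopped
Run σ = ⟨b⟩ on P: start {m0}
  [1] b ⇒ {m1}
  — P admits the full trace.
Run σ = ⟨b⟩ on Q: start {n0}
  [1] b ⇒ ∅ (Q stuck)

b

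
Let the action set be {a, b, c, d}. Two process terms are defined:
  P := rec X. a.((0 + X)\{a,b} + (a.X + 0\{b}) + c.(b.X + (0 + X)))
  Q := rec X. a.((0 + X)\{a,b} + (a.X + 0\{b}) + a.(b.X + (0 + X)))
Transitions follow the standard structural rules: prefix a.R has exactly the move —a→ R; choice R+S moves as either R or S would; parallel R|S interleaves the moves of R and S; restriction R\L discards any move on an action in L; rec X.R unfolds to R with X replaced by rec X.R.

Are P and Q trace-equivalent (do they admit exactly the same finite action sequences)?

trace-distinct — witness ⟨ac⟩

P's transition system — 3 states:
  u0 = rec X. a.((0 + X)\{a,b} + (a.X + 0\{b}) + c.(b.X + (0 + X))) → =a=> u1
  u1 = (0 + (rec X. a.((0 + X)\{a,b} + (a.X + 0\{b}) + c.(b.X + (0 + X)))))\{a,b} + (a.(rec X. a.((0 + X)\{a,b} + (a.X + 0\{b}) + c.(b.X + (0 + X)))) + 0\{b}) + c.(b.(rec X. a.((0 + X)\{a,b} + (a.X + 0\{b}) + c.(b.X + (0 + X)))) + (0 + (rec X. a.((0 + X)\{a,b} + (a.X + 0\{b}) + c.(b.X + (0 + X)))))) → =a=> u0, =c=> u2
  u2 = b.(rec X. a.((0 + X)\{a,b} + (a.X + 0\{b}) + c.(b.X + (0 + X)))) + (0 + (rec X. a.((0 + X)\{a,b} + (a.X + 0\{b}) + c.(b.X + (0 + X))))) → =a=> u1, =b=> u0
Q's transition system — 3 states:
  v0 = rec X. a.((0 + X)\{a,b} + (a.X + 0\{b}) + a.(b.X + (0 + X))) → =a=> v1
  v1 = (0 + (rec X. a.((0 + X)\{a,b} + (a.X + 0\{b}) + a.(b.X + (0 + X)))))\{a,b} + (a.(rec X. a.((0 + X)\{a,b} + (a.X + 0\{b}) + a.(b.X + (0 + X)))) + 0\{b}) + a.(b.(rec X. a.((0 + X)\{a,b} + (a.X + 0\{b}) + a.(b.X + (0 + X)))) + (0 + (rec X. a.((0 + X)\{a,b} + (a.X + 0\{b}) + a.(b.X + (0 + X)))))) → =a=> v0, =a=> v2
  v2 = b.(rec X. a.((0 + X)\{a,b} + (a.X + 0\{b}) + a.(b.X + (0 + X)))) + (0 + (rec X. a.((0 + X)\{a,b} + (a.X + 0\{b}) + a.(b.X + (0 + X))))) → =a=> v1, =b=> v0
Trace ⟨ac⟩ through P, begin at {u0}:
  after a @ step 1: {u1}
  after c @ step 2: {u2}
  — P admits the full trace.
Trace ⟨ac⟩ through Q, begin at {v0}:
  after a @ step 1: {v1}
  after c @ step 2: ∅ (Q stuck)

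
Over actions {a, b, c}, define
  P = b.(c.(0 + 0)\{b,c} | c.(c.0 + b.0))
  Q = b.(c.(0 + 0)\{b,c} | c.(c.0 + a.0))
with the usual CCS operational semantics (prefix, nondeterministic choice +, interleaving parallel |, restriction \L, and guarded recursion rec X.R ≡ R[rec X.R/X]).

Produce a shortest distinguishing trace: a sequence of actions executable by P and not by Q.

LTS(P): 7 reachable states
  p0 = b.(c.(0 + 0)\{b,c} | c.(c.0 + b.0)) | —b→ p1
  p1 = c.(0 + 0)\{b,c} | c.(c.0 + b.0) | —c→ p2, —c→ p3
  p2 = (0 + 0)\{b,c} | c.(c.0 + b.0) | —c→ p4
  p3 = c.(0 + 0)\{b,c} | (c.0 + b.0) | —b→ p5, —c→ p4, —c→ p5
  p4 = (0 + 0)\{b,c} | (c.0 + b.0) | —b→ p6, —c→ p6
  p5 = c.(0 + 0)\{b,c} | 0 | —c→ p6
  p6 = (0 + 0)\{b,c} | 0 | ·
LTS(Q): 7 reachable states
  q0 = b.(c.(0 + 0)\{b,c} | c.(c.0 + a.0)) | —b→ q1
  q1 = c.(0 + 0)\{b,c} | c.(c.0 + a.0) | —c→ q2, —c→ q3
  q2 = (0 + 0)\{b,c} | c.(c.0 + a.0) | —c→ q4
  q3 = c.(0 + 0)\{b,c} | (c.0 + a.0) | —a→ q5, —c→ q4, —c→ q5
  q4 = (0 + 0)\{b,c} | (c.0 + a.0) | —a→ q6, —c→ q6
  q5 = c.(0 + 0)\{b,c} | 0 | —c→ q6
  q6 = (0 + 0)\{b,c} | 0 | ·
Executing bcb from P (initial set {p0}):
  step 1 (b): {p1}
  step 2 (c): {p2, p3}
  step 3 (b): {p5}
  — P admits the full trace.
Executing bcb from Q (initial set {q0}):
  step 1 (b): {q1}
  step 2 (c): {q2, q3}
  step 3 (b): ∅ (Q stuck)

bcb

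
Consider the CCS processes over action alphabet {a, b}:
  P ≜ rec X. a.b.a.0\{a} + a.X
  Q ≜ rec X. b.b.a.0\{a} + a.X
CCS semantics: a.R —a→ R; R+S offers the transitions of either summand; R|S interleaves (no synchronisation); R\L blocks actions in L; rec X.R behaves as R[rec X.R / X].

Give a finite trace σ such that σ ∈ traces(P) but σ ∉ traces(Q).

aba

P's transition system — 4 states:
  p0 = rec X. a.b.a.0\{a} + a.X | -a-> p0, -a-> p1
  p1 = b.a.0\{a} | -b-> p2
  p2 = a.0\{a} | -a-> p3
  p3 = 0\{a} | (no moves)
Q's transition system — 4 states:
  q0 = rec X. b.b.a.0\{a} + a.X | -a-> q0, -b-> q1
  q1 = b.a.0\{a} | -b-> q2
  q2 = a.0\{a} | -a-> q3
  q3 = 0\{a} | (no moves)
Run σ = ⟨aba⟩ on P: start {p0}
  [1] a ⇒ {p0, p1}
  [2] b ⇒ {p2}
  [3] a ⇒ {p3}
  — P admits the full trace.
Run σ = ⟨aba⟩ on Q: start {q0}
  [1] a ⇒ {q0}
  [2] b ⇒ {q1}
  [3] a ⇒ ∅  — Q cannot continue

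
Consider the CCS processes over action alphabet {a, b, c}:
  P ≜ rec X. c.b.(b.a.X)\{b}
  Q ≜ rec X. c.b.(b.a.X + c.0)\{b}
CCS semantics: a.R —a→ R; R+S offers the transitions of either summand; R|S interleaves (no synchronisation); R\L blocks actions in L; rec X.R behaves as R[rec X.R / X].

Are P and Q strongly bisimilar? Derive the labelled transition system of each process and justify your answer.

Reachable graph of P (3 states):
  m0 = rec X. c.b.(b.a.X)\{b} :: —c→ m1
  m1 = b.(b.a.(rec X. c.b.(b.a.X)\{b}))\{b} :: —b→ m2
  m2 = (b.a.(rec X. c.b.(b.a.X)\{b}))\{b} :: stopped
Reachable graph of Q (4 states):
  n0 = rec X. c.b.(b.a.X + c.0)\{b} :: —c→ n1
  n1 = b.(b.a.(rec X. c.b.(b.a.X + c.0)\{b}) + c.0)\{b} :: —b→ n2
  n2 = (b.a.(rec X. c.b.(b.a.X + c.0)\{b}) + c.0)\{b} :: —c→ n3
  n3 = 0\{b} :: stopped
Bisimilarity quotient blocks:
  B0 = {m0}
  B1 = {m1}
  B2 = {m2, n3}
  B3 = {n0}
  B4 = {n1}
  B5 = {n2}
m0 ∈ B0, n0 ∈ B3 → different blocks

NO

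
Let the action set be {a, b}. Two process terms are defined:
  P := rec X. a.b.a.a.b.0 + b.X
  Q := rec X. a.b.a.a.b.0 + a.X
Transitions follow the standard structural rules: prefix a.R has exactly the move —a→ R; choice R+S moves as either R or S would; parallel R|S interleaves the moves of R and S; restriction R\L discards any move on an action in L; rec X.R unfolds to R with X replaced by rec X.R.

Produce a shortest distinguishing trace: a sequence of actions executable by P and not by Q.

Reachable graph of P (6 states):
  u0 = rec X. a.b.a.a.b.0 + b.X | --a--▸ u1, --b--▸ u0
  u1 = b.a.a.b.0 | --b--▸ u2
  u2 = a.a.b.0 | --a--▸ u3
  u3 = a.b.0 | --a--▸ u4
  u4 = b.0 | --b--▸ u5
  u5 = 0 | (no moves)
Reachable graph of Q (6 states):
  v0 = rec X. a.b.a.a.b.0 + a.X | --a--▸ v0, --a--▸ v1
  v1 = b.a.a.b.0 | --b--▸ v2
  v2 = a.a.b.0 | --a--▸ v3
  v3 = a.b.0 | --a--▸ v4
  v4 = b.0 | --b--▸ v5
  v5 = 0 | (no moves)
Trace ⟨b⟩ through P, begin at {u0}:
  after b @ step 1: {u0}
  P completes σ.
Trace ⟨b⟩ through Q, begin at {v0}:
  after b @ step 1: ∅ (Q stuck)

b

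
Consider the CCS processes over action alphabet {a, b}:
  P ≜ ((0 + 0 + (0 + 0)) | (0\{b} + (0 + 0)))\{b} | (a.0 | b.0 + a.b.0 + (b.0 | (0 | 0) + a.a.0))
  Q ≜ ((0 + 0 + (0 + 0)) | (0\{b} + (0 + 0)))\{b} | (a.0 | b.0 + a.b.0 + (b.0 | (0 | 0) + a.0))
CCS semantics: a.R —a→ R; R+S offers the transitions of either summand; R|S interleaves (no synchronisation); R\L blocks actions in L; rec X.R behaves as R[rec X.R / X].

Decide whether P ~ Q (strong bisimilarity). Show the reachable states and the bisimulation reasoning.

LTS(P): 8 reachable states
  p0 = ((0 + 0 + (0 + 0)) | (0\{b} + (0 + 0)))\{b} | (a.0 | b.0 + a.b.0 + (b.0 | (0 | 0) + a.a.0)) has moves ··a··> p1, ··a··> p2, ··a··> p3, ··b··> p4, ··b··> p5
  p1 = ((0 + 0 + (0 + 0)) | (0\{b} + (0 + 0)))\{b} | (0 | b.0) has moves ··b··> p6
  p2 = ((0 + 0 + (0 + 0)) | (0\{b} + (0 + 0)))\{b} | a.0 has moves ··a··> p7
  p3 = ((0 + 0 + (0 + 0)) | (0\{b} + (0 + 0)))\{b} | b.0 has moves ··b··> p7
  p4 = ((0 + 0 + (0 + 0)) | (0\{b} + (0 + 0)))\{b} | (0 | (0 | 0)) has moves ∅
  p5 = ((0 + 0 + (0 + 0)) | (0\{b} + (0 + 0)))\{b} | (a.0 | 0) has moves ··a··> p6
  p6 = ((0 + 0 + (0 + 0)) | (0\{b} + (0 + 0)))\{b} | (0 | 0) has moves ∅
  p7 = ((0 + 0 + (0 + 0)) | (0\{b} + (0 + 0)))\{b} | 0 has moves ∅
LTS(Q): 7 reachable states
  q0 = ((0 + 0 + (0 + 0)) | (0\{b} + (0 + 0)))\{b} | (a.0 | b.0 + a.b.0 + (b.0 | (0 | 0) + a.0)) has moves ··a··> q1, ··a··> q2, ··a··> q3, ··b··> q4, ··b··> q5
  q1 = ((0 + 0 + (0 + 0)) | (0\{b} + (0 + 0)))\{b} | (0 | b.0) has moves ··b··> q6
  q2 = ((0 + 0 + (0 + 0)) | (0\{b} + (0 + 0)))\{b} | 0 has moves ∅
  q3 = ((0 + 0 + (0 + 0)) | (0\{b} + (0 + 0)))\{b} | b.0 has moves ··b··> q2
  q4 = ((0 + 0 + (0 + 0)) | (0\{b} + (0 + 0)))\{b} | (0 | (0 | 0)) has moves ∅
  q5 = ((0 + 0 + (0 + 0)) | (0\{b} + (0 + 0)))\{b} | (a.0 | 0) has moves ··a··> q6
  q6 = ((0 + 0 + (0 + 0)) | (0\{b} + (0 + 0)))\{b} | (0 | 0) has moves ∅
Bisimilarity quotient blocks:
  B0 = {p0}
  B1 = {p1, p3, q1, q3}
  B2 = {p4, p6, p7, q2, q4, q6}
  B3 = {p2, p5, q5}
  B4 = {q0}
p0 ∈ B0, q0 ∈ B4 → different blocks

NO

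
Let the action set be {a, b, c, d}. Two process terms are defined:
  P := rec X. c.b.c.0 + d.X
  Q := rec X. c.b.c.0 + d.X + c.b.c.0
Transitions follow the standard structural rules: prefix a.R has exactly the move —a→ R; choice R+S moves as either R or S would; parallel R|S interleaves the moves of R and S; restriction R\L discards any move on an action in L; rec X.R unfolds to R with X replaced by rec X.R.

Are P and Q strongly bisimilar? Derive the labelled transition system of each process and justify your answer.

bisimilar

P's transition system — 4 states:
  s0 = rec X. c.b.c.0 + d.X ⊢ ··c··> s1, ··d··> s0
  s1 = b.c.0 ⊢ ··b··> s2
  s2 = c.0 ⊢ ··c··> s3
  s3 = 0 ⊢ ·
Q's transition system — 4 states:
  t0 = rec X. c.b.c.0 + d.X + c.b.c.0 ⊢ ··c··> t1, ··d··> t0
  t1 = b.c.0 ⊢ ··b··> t2
  t2 = c.0 ⊢ ··c··> t3
  t3 = 0 ⊢ ·
Coarsest stable partition (strong bisimilarity classes):
  B0 = {s0, t0}
  B1 = {s1, t1}
  B2 = {s2, t2}
  B3 = {s3, t3}
s0 ∈ B0, t0 ∈ B0 → same block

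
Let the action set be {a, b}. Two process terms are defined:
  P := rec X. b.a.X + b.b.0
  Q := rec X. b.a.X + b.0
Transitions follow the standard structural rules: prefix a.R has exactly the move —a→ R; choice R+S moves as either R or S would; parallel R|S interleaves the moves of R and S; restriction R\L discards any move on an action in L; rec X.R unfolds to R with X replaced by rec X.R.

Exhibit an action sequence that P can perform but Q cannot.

bb

LTS(P): 4 reachable states
  m0 = rec X. b.a.X + b.b.0 | ··b··> m1, ··b··> m2
  m1 = a.(rec X. b.a.X + b.b.0) | ··a··> m0
  m2 = b.0 | ··b··> m3
  m3 = 0 | ·
LTS(Q): 3 reachable states
  n0 = rec X. b.a.X + b.0 | ··b··> n1, ··b··> n2
  n1 = 0 | ·
  n2 = a.(rec X. b.a.X + b.0) | ··a··> n0
Executing bb from P (initial set {m0}):
  after b @ step 1: {m1, m2}
  after b @ step 2: {m3}
  P completes σ.
Executing bb from Q (initial set {n0}):
  after b @ step 1: {n1, n2}
  after b @ step 2: no successor for Q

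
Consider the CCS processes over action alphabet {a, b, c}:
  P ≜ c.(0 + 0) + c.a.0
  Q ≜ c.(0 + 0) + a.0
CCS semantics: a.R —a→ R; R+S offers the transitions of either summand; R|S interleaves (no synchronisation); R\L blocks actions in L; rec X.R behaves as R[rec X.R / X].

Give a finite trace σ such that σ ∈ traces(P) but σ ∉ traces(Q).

ca

Reachable graph of P (4 states):
  p0 = c.(0 + 0) + c.a.0 has moves —c→ p1, —c→ p2
  p1 = 0 + 0 has moves stopped
  p2 = a.0 has moves —a→ p3
  p3 = 0 has moves stopped
Reachable graph of Q (3 states):
  q0 = c.(0 + 0) + a.0 has moves —a→ q1, —c→ q2
  q1 = 0 has moves stopped
  q2 = 0 + 0 has moves stopped
Executing ca from P (initial set {p0}):
  after c @ step 1: {p1, p2}
  after a @ step 2: {p3}
  — P admits the full trace.
Executing ca from Q (initial set {q0}):
  after c @ step 1: {q2}
  after a @ step 2: no successor for Q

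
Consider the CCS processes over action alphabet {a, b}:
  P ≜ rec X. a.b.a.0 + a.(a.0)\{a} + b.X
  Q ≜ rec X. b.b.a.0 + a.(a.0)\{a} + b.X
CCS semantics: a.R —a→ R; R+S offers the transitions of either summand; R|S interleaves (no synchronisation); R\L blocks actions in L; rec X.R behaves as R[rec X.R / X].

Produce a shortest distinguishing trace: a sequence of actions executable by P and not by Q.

LTS(P): 5 reachable states
  u0 = rec X. a.b.a.0 + a.(a.0)\{a} + b.X | -a-> u1, -a-> u2, -b-> u0
  u1 = (a.0)\{a} | ∅
  u2 = b.a.0 | -b-> u3
  u3 = a.0 | -a-> u4
  u4 = 0 | ∅
LTS(Q): 5 reachable states
  v0 = rec X. b.b.a.0 + a.(a.0)\{a} + b.X | -a-> v1, -b-> v0, -b-> v2
  v1 = (a.0)\{a} | ∅
  v2 = b.a.0 | -b-> v3
  v3 = a.0 | -a-> v4
  v4 = 0 | ∅
Executing ab from P (initial set {u0}):
  after a @ step 1: {u1, u2}
  after b @ step 2: {u3}
  ✓ P
Executing ab from Q (initial set {v0}):
  after a @ step 1: {v1}
  after b @ step 2: no successor for Q

ab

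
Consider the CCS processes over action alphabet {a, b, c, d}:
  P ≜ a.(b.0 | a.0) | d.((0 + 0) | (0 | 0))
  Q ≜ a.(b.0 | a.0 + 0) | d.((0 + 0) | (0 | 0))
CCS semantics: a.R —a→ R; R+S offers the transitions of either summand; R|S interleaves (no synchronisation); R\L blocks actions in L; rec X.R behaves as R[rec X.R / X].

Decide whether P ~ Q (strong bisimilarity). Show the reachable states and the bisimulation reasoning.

P ~ Q

Reachable graph of P (10 states):
  m0 = a.(b.0 | a.0) | d.((0 + 0) | (0 | 0)) → =a=> m1, =d=> m2
  m1 = b.0 | a.0 | d.((0 + 0) | (0 | 0)) → =a=> m3, =b=> m4, =d=> m5
  m2 = a.(b.0 | a.0) | ((0 + 0) | (0 | 0)) → =a=> m5
  m3 = b.0 | 0 | d.((0 + 0) | (0 | 0)) → =b=> m6, =d=> m7
  m4 = 0 | a.0 | d.((0 + 0) | (0 | 0)) → =a=> m6, =d=> m8
  m5 = b.0 | a.0 | ((0 + 0) | (0 | 0)) → =a=> m7, =b=> m8
  m6 = 0 | 0 | d.((0 + 0) | (0 | 0)) → =d=> m9
  m7 = b.0 | 0 | ((0 + 0) | (0 | 0)) → =b=> m9
  m8 = 0 | a.0 | ((0 + 0) | (0 | 0)) → =a=> m9
  m9 = 0 | 0 | ((0 + 0) | (0 | 0)) → (no moves)
Reachable graph of Q (10 states):
  n0 = a.(b.0 | a.0 + 0) | d.((0 + 0) | (0 | 0)) → =a=> n1, =d=> n2
  n1 = (b.0 | a.0 + 0) | d.((0 + 0) | (0 | 0)) → =a=> n3, =b=> n4, =d=> n5
  n2 = a.(b.0 | a.0 + 0) | ((0 + 0) | (0 | 0)) → =a=> n5
  n3 = b.0 | 0 | d.((0 + 0) | (0 | 0)) → =b=> n6, =d=> n7
  n4 = 0 | a.0 | d.((0 + 0) | (0 | 0)) → =a=> n6, =d=> n8
  n5 = (b.0 | a.0 + 0) | ((0 + 0) | (0 | 0)) → =a=> n7, =b=> n8
  n6 = 0 | 0 | d.((0 + 0) | (0 | 0)) → =d=> n9
  n7 = b.0 | 0 | ((0 + 0) | (0 | 0)) → =b=> n9
  n8 = 0 | a.0 | ((0 + 0) | (0 | 0)) → =a=> n9
  n9 = 0 | 0 | ((0 + 0) | (0 | 0)) → (no moves)
Bisimilarity quotient blocks:
  B0 = {m0, n0}
  B1 = {m1, n1}
  B2 = {m5, n5}
  B3 = {m7, n7}
  B4 = {m9, n9}
  B5 = {m8, n8}
  B6 = {m4, n4}
  B7 = {m6, n6}
  B8 = {m3, n3}
  B9 = {m2, n2}
m0 ∈ B0, n0 ∈ B0 → same block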